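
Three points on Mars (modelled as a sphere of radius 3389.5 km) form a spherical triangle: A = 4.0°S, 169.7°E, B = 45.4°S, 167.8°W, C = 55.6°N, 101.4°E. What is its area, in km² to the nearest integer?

Side lengths (central angles): a = 2.2056, b = 1.4194, c = 0.7999 rad; semiperimeter s = 2.2124.
By l'Huilier's theorem, tan(E/4) = √[tan(s/2) tan((s−a)/2) tan((s−b)/2) tan((s−c)/2)], giving spherical excess E = 0.1971 rad.
Area = E·R² = 0.1971 × (3389.5)² ≈ 2263935 km².

2263935 km²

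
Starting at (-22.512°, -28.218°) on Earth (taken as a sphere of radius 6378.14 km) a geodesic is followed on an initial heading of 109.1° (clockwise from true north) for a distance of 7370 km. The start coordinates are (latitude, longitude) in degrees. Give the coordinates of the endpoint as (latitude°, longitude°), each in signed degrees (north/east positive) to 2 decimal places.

-25.54°, 45.16°

Angular distance δ = d/R = 7370/6378.14 = 1.15551 rad; initial bearing θ = 1.9042 rad.
sin φ₂ = sin φ₁ cos δ + cos φ₁ sin δ cos θ = (-0.3829)(0.4035) + (0.9238)(0.9150)(-0.3272) = -0.4311, so φ₂ = -25.54°.
Δλ = atan2(sin θ sin δ cos φ₁, cos δ − sin φ₁ sin φ₂) = atan2(0.7987, 0.2384) = 73.381°.
λ₂ = -28.218° + 73.381° = 45.16°.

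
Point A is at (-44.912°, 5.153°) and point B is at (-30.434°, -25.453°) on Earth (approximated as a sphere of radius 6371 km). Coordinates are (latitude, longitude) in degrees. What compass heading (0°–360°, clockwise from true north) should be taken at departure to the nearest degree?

291°

Δλ = -30.606° = -0.5342 rad.
y = sin Δλ · cos φ₂ = (-0.5091)(0.8622) = -0.4390
x = cos φ₁ sin φ₂ − sin φ₁ cos φ₂ cos Δλ = (0.7082)(-0.5065) − (-0.7060)(0.8622)(0.8607) = 0.1652
θ = atan2(y, x) = -69.38°; adding 360° gives 291°.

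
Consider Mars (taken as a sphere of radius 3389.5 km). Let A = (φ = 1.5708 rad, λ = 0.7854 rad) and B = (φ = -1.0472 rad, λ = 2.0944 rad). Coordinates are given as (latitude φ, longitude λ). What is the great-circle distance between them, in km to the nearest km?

Let φ₁ = 1.5708 rad, φ₂ = -1.0472 rad, and Δλ = 1.3090 rad.
Haversine: a = sin²(Δφ/2) + cos φ₁ cos φ₂ sin²(Δλ/2) = 0.9330 + (-0.0000)(0.5000)(0.3706) = 0.93301.
Central angle c = 2·arcsin(√a) = 2.61800 rad.
Distance = R·c = 3389.5 × 2.6180 ≈ 8874 km.

8874 km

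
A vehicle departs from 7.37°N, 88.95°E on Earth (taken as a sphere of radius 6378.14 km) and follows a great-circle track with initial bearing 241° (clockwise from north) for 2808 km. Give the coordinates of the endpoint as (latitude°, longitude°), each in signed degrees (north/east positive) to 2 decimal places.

-5.10°, 66.97°

Angular distance δ = d/R = 2808/6378.14 = 0.44025 rad; initial bearing θ = 4.2062 rad.
sin φ₂ = sin φ₁ cos δ + cos φ₁ sin δ cos θ = (0.1283)(0.9046) + (0.9917)(0.4262)(-0.4848) = -0.0889, so φ₂ = -5.10°.
Δλ = atan2(sin θ sin δ cos φ₁, cos δ − sin φ₁ sin φ₂) = atan2(-0.3697, 0.9160) = -21.976°.
λ₂ = 88.950° − 21.976° = 66.97°.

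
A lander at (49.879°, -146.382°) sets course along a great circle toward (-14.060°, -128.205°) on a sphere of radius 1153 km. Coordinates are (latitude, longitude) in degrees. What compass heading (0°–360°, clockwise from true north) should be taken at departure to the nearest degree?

With φ₁ = 0.8706, φ₂ = -0.2454, Δλ = 0.3172 rad, the forward-azimuth formula gives
θ = atan2( sin Δλ cos φ₂ , cos φ₁ sin φ₂ − sin φ₁ cos φ₂ cos Δλ ) = atan2(0.3026, -0.8613) = 160.64°.
So the initial bearing is 161°.

161°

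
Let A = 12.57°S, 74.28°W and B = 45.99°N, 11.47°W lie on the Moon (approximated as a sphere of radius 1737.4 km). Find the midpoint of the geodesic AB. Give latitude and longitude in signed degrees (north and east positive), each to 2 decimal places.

19.28°, -48.74°

The central angle between A and B is δ = 1.4168 rad.
With f = 0.5, the slerp weights are sin((1−f)δ)/sin δ = 0.6584 and sin(fδ)/sin δ = 0.6584.
Weighted sum of the unit vectors: (0.6584)·(0.2644,-0.9395,-0.2176) + (0.6584)·(0.6809,-0.1382,0.7192) = (0.6224, -0.7096, 0.3303).
Converting back: φ = atan2(z, √(x²+y²)) = 19.28°, λ = atan2(y, x) = -48.74°.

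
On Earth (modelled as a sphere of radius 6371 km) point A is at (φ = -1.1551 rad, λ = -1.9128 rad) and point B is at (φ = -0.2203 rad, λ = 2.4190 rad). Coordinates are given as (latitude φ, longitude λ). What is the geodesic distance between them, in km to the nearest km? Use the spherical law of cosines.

Let φ₁ = -1.1551 rad, φ₂ = -0.2203 rad, and Δλ = -1.9514 rad.
cos c = sin φ₁ sin φ₂ + cos φ₁ cos φ₂ cos Δλ = (-0.9148)(-0.2185) + (0.4038)(0.9758)(-0.3715) = 0.05353,
so c = arccos(0.05353) = 1.51724 rad.
Distance = R·c = 6371 × 1.5172 ≈ 9666 km.

9666 km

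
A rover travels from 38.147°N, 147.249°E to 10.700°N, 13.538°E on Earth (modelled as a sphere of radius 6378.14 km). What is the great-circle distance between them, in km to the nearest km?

12778 km

Let φ₁ = 0.6658 rad, φ₂ = 0.1868 rad, and Δλ = -2.3337 rad.
Haversine: a = sin²(Δφ/2) + cos φ₁ cos φ₂ sin²(Δλ/2) = 0.0563 + (0.7864)(0.9826)(0.8455) = 0.70965.
Central angle c = 2·arcsin(√a) = 2.00348 rad.
Distance = R·c = 6378.14 × 2.0035 ≈ 12778 km.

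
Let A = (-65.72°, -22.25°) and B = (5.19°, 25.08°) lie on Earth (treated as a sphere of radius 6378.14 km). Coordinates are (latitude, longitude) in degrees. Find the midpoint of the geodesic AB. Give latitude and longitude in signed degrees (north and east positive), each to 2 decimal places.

The central angle between A and B is δ = 1.3744 rad.
With f = 0.5, the slerp weights are sin((1−f)δ)/sin δ = 0.6468 and sin(fδ)/sin δ = 0.6468.
Weighted sum of the unit vectors: (0.6468)·(0.3806,-0.1557,-0.9115) + (0.6468)·(0.9020,0.4221,0.0905) = (0.8296, 0.1723, -0.5311).
Converting back: φ = atan2(z, √(x²+y²)) = -32.08°, λ = atan2(y, x) = 11.74°.

-32.08°, 11.74°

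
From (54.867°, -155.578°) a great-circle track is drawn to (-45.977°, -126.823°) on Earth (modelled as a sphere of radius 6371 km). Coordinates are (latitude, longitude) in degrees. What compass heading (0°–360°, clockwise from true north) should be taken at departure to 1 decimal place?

159.9°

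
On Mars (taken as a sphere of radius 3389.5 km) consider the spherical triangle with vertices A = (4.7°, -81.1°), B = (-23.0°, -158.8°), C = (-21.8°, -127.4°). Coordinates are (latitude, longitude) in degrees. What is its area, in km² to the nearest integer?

Side lengths (central angles): a = 0.5062, b = 0.9161, c = 1.4066 rad; semiperimeter s = 1.4145.
By l'Huilier's theorem, tan(E/4) = √[tan(s/2) tan((s−a)/2) tan((s−b)/2) tan((s−c)/2)], giving spherical excess E = 0.0815 rad.
Area = E·R² = 0.0815 × (3389.5)² ≈ 936666 km².

936666 km²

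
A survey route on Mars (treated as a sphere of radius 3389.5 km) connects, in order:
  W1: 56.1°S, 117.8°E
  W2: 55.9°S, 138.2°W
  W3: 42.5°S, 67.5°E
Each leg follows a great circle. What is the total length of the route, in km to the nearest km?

7780 km

Leg W1→W2: central angle 0.9126 rad, distance 3093.4 km.
Leg W2→W3: central angle 1.3827 rad, distance 4686.7 km.
Total: 3093.4 + 4686.7 ≈ 7780 km.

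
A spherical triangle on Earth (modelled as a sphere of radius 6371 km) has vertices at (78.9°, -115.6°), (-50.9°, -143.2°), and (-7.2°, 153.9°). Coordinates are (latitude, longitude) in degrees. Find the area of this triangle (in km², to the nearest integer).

69033324 km²

Side lengths (central angles): a = 1.1785, b = 1.6958, c = 2.2836 rad; semiperimeter s = 2.5789.
By l'Huilier's theorem, tan(E/4) = √[tan(s/2) tan((s−a)/2) tan((s−b)/2) tan((s−c)/2)], giving spherical excess E = 1.7008 rad.
Area = E·R² = 1.7008 × (6371)² ≈ 69033324 km².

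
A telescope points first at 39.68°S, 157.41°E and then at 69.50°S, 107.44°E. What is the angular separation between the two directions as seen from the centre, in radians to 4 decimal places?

With latitudes φ₁ = -39.680°, φ₂ = -69.500° and longitude difference Δλ = -49.970°:
cos c = sin φ₁ sin φ₂ + cos φ₁ cos φ₂ cos Δλ = (-0.6385)(-0.9367) + (0.7696)(0.3502)(0.6432) = 0.77142,
so c = arccos(0.77142) = 0.68972 rad.
So the angular separation is 0.6897 rad.

0.6897 rad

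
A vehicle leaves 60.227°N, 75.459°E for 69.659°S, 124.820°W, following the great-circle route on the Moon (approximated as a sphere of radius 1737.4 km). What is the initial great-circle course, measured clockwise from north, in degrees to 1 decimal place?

With φ₁ = 1.0512, φ₂ = -1.2158, Δλ = 2.7877 rad, the forward-azimuth formula gives
θ = atan2( sin Δλ cos φ₂ , cos φ₁ sin φ₂ − sin φ₁ cos φ₂ cos Δλ ) = atan2(0.1205, -0.1826) = 146.58°.
So the initial bearing is 146.6°.

146.6°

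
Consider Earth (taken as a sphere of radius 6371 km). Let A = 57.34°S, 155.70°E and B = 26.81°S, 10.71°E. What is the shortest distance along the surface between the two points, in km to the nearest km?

Let φ₁ = -1.0008 rad, φ₂ = -0.4679 rad, and Δλ = -2.5306 rad.
Haversine: a = sin²(Δφ/2) + cos φ₁ cos φ₂ sin²(Δλ/2) = 0.0693 + (0.5397)(0.8925)(0.9095) = 0.50739.
Central angle c = 2·arcsin(√a) = 1.58557 rad.
Distance = R·c = 6371 × 1.5856 ≈ 10102 km.

10102 km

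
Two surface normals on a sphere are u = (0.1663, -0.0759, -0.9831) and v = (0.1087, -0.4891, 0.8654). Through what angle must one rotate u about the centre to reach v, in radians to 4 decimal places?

2.4908 rad

u·v = -0.7956; |u| = 1.0000, |v| = 1.0000.
cos θ = (u·v)/(|u||v|) = -0.7956, so θ = 2.4908 rad.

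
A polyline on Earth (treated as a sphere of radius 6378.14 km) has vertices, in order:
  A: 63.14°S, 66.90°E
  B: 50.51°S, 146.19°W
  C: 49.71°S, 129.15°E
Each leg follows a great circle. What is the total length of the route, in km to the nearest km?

12755 km

Leg A→B: central angle 1.1066 rad, distance 7057.7 km.
Leg B→C: central angle 0.8932 rad, distance 5696.8 km.
Total: 7057.7 + 5696.8 ≈ 12755 km.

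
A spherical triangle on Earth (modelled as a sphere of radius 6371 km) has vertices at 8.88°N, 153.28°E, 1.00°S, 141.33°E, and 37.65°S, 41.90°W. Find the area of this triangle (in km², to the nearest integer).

Side lengths (central angles): a = 2.4650, b = 2.5854, c = 0.2700 rad; semiperimeter s = 2.6602.
By l'Huilier's theorem, tan(E/4) = √[tan(s/2) tan((s−a)/2) tan((s−b)/2) tan((s−c)/2)], giving spherical excess E = 0.7687 rad.
Area = E·R² = 0.7687 × (6371)² ≈ 31200692 km².

31200692 km²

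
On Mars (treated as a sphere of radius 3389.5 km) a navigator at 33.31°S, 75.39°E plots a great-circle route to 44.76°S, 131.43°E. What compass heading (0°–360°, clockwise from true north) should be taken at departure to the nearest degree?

With φ₁ = -0.5814, φ₂ = -0.7812, Δλ = 0.9781 rad, the forward-azimuth formula gives
θ = atan2( sin Δλ cos φ₂ , cos φ₁ sin φ₂ − sin φ₁ cos φ₂ cos Δλ ) = atan2(0.5889, -0.3706) = 122.18°.
So the initial bearing is 122°.

122°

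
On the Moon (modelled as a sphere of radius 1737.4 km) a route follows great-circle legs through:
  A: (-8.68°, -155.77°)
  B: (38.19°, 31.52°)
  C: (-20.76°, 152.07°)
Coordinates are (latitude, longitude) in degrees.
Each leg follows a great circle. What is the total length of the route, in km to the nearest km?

Leg A→B: central angle 2.6139 rad, distance 4541.5 km.
Leg B→C: central angle 2.2052 rad, distance 3831.3 km.
Total: 4541.5 + 3831.3 ≈ 8373 km.

8373 km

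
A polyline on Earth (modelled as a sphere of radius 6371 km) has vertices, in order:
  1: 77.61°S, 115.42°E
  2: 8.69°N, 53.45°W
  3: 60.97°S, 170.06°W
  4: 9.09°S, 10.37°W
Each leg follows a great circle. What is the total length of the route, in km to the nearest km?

36613 km

Leg 1→2: central angle 1.9344 rad, distance 12324.3 km.
Leg 2→3: central angle 1.9251 rad, distance 12265.0 km.
Leg 3→4: central angle 1.8873 rad, distance 12024.0 km.
Total: 12324.3 + 12265.0 + 12024.0 ≈ 36613 km.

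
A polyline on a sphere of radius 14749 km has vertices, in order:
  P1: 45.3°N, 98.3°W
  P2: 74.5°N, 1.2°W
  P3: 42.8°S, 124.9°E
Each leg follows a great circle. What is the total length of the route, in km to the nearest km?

48638 km

Leg P1→P2: central angle 0.8477 rad, distance 12502.6 km.
Leg P2→P3: central angle 2.4500 rad, distance 36135.7 km.
Total: 12502.6 + 36135.7 ≈ 48638 km.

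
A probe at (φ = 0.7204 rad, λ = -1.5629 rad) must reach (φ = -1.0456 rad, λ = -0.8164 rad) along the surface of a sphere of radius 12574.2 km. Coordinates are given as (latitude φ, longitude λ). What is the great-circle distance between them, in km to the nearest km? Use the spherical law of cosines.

23506 km

Let φ₁ = 0.7204 rad, φ₂ = -1.0456 rad, and Δλ = 0.7465 rad.
cos c = sin φ₁ sin φ₂ + cos φ₁ cos φ₂ cos Δλ = (0.6597)(-0.8652) + (0.7515)(0.5014)(0.7341) = -0.29417,
so c = arccos(-0.29417) = 1.86938 rad.
Distance = R·c = 12574.2 × 1.8694 ≈ 23506 km.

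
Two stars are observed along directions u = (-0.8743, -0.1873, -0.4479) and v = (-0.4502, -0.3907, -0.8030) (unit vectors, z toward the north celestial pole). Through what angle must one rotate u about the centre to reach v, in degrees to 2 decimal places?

34.27°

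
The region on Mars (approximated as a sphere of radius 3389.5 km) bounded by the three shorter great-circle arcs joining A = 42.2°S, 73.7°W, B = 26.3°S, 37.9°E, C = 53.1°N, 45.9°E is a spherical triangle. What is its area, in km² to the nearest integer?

20978797 km²

Side lengths (central angles): a = 1.3911, b = 2.4293, c = 1.5176 rad; semiperimeter s = 2.6690.
By l'Huilier's theorem, tan(E/4) = √[tan(s/2) tan((s−a)/2) tan((s−b)/2) tan((s−c)/2)], giving spherical excess E = 1.8260 rad.
Area = E·R² = 1.8260 × (3389.5)² ≈ 20978797 km².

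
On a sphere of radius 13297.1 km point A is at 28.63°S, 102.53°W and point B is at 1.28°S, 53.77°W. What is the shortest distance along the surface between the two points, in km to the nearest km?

12509 km

Let φ₁ = -0.4997 rad, φ₂ = -0.0223 rad, and Δλ = 0.8510 rad.
cos c = sin φ₁ sin φ₂ + cos φ₁ cos φ₂ cos Δλ = (-0.4792)(-0.0223) + (0.8777)(0.9998)(0.6592) = 0.58917,
so c = arccos(0.58917) = 0.94076 rad.
Distance = R·c = 13297.1 × 0.9408 ≈ 12509 km.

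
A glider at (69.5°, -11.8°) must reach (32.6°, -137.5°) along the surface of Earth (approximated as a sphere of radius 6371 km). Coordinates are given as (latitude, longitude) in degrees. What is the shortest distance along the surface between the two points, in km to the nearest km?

7848 km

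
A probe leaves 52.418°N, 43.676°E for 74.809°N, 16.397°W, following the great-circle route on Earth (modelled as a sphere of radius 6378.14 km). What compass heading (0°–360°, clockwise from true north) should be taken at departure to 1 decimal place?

With φ₁ = 0.9149, φ₂ = 1.3057, Δλ = -1.0485 rad, the forward-azimuth formula gives
θ = atan2( sin Δλ cos φ₂ , cos φ₁ sin φ₂ − sin φ₁ cos φ₂ cos Δλ ) = atan2(-0.2271, 0.4850) = -25.09°.
Adding 360° brings this into [0°, 360°): 334.9°.

334.9°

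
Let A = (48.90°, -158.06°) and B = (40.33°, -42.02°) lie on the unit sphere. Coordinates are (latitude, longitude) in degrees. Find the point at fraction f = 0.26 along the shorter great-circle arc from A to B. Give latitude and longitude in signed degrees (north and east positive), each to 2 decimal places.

The central angle between A and B is δ = 1.2998 rad.
With f = 0.26, the slerp weights are sin((1−f)δ)/sin δ = 0.8513 and sin(fδ)/sin δ = 0.3441.
Weighted sum of the unit vectors: (0.8513)·(-0.6098,-0.2456,0.7536) + (0.3441)·(0.5663,-0.5103,0.6472) = (-0.3242, -0.3847, 0.8642).
Converting back: φ = atan2(z, √(x²+y²)) = 59.79°, λ = atan2(y, x) = -130.12°.

59.79°, -130.12°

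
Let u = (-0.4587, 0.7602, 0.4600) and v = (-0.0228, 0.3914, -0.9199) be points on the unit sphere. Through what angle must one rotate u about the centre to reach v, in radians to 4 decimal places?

1.6862 rad

u·v = -0.1152; |u| = 1.0000, |v| = 1.0000.
cos θ = (u·v)/(|u||v|) = -0.1152, so θ = 1.6862 rad.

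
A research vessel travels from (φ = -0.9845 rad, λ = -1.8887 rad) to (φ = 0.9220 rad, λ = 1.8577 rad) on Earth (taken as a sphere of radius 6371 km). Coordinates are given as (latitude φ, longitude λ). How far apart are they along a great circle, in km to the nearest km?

17774 km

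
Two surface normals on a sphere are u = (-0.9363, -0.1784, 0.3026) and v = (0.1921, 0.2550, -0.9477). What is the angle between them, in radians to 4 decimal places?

2.1084 rad

u·v = -0.5121; |u| = 1.0000, |v| = 1.0000.
cos θ = (u·v)/(|u||v|) = -0.5121, so θ = 2.1084 rad.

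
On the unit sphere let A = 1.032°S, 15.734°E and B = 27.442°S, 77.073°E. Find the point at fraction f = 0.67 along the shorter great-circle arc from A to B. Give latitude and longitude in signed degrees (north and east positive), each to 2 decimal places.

-20.89°, 54.92°

Central angle δ = 1.1220 rad. Interpolating on the sphere with fraction f = 0.67:
P = [sin((1−f)δ)·A + sin(fδ)·B] / sin δ = 0.4016·A + 0.7580·B in Cartesian coordinates,
giving P = (0.5370, 0.7645, -0.3565), i.e. latitude -20.89°, longitude 54.92°.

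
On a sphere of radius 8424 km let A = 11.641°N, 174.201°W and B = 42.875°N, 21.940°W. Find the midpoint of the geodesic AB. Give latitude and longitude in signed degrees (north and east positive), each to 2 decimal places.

Central angle δ = 2.0921 rad. Interpolating on the sphere with fraction f = 0.5:
P = [sin((1−f)δ)·A + sin(fδ)·B] / sin δ = 0.9980·A + 0.9980·B in Cartesian coordinates,
giving P = (-0.2941, -0.3720, 0.8804), i.e. latitude 61.69°, longitude -128.32°.

61.69°, -128.32°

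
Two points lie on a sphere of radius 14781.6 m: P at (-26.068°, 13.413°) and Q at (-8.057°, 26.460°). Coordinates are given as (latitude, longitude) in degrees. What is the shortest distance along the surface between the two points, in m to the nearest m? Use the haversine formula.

5642 m

With latitudes φ₁ = -26.068°, φ₂ = -8.057° and longitude difference Δλ = 13.047°:
Haversine: a = sin²(Δφ/2) + cos φ₁ cos φ₂ sin²(Δλ/2) = 0.0245 + (0.8983)(0.9901)(0.0129) = 0.03598.
Central angle c = 2·arcsin(√a) = 0.38169 rad.
Distance = R·c = 14781.6 × 0.3817 ≈ 5642 m.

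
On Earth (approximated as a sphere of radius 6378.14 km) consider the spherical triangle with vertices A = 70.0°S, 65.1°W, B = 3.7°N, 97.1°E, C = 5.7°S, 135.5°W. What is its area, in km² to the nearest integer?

Side lengths (central angles): a = 2.2263, b = 1.3618, c = 1.9667 rad; semiperimeter s = 2.7774.
By l'Huilier's theorem, tan(E/4) = √[tan(s/2) tan((s−a)/2) tan((s−b)/2) tan((s−c)/2)], giving spherical excess E = 2.5761 rad.
Area = E·R² = 2.5761 × (6378.14)² ≈ 104797204 km².

104797204 km²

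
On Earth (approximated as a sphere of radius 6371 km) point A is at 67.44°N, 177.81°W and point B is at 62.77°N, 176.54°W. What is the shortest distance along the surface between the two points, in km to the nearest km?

523 km

With latitudes φ₁ = 67.440°, φ₂ = 62.770° and longitude difference Δλ = 1.270°:
cos c = sin φ₁ sin φ₂ + cos φ₁ cos φ₂ cos Δλ = (0.9235)(0.8892) + (0.3837)(0.4576)(0.9998) = 0.99664,
so c = arccos(0.99664) = 0.08203 rad.
Distance = R·c = 6371 × 0.0820 ≈ 523 km.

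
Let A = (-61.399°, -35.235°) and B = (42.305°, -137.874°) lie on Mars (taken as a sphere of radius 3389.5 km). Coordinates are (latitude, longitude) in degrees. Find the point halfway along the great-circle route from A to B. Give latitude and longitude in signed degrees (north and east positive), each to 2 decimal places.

Central angle δ = 2.3029 rad. Interpolating on the sphere with fraction f = 0.5:
P = [sin((1−f)δ)·A + sin(fδ)·B] / sin δ = 1.2280·A + 1.2280·B in Cartesian coordinates,
giving P = (-0.1934, -0.9483, -0.2516), i.e. latitude -14.57°, longitude -101.53°.

-14.57°, -101.53°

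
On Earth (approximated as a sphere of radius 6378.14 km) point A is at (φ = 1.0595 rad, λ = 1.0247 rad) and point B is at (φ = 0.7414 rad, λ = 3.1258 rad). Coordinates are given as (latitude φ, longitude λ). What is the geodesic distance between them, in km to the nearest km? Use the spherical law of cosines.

7349 km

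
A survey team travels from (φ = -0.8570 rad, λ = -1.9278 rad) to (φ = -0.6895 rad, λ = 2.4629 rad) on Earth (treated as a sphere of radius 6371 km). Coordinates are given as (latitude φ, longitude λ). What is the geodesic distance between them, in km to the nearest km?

In radians: φ₁ = -0.8570, φ₂ = -0.6895, Δλ = -108.431° = -1.8925 rad.
Haversine: a = sin²(Δφ/2) + cos φ₁ cos φ₂ sin²(Δλ/2) = 0.0070 + (0.6547)(0.7716)(0.6581) = 0.33943.
Central angle c = 2·arcsin(√a) = 1.24386 rad.
Distance = R·c = 6371 × 1.2439 ≈ 7925 km.

7925 km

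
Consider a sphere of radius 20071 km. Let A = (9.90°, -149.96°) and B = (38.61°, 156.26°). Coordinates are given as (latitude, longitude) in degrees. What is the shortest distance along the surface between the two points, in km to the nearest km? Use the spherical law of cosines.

19546 km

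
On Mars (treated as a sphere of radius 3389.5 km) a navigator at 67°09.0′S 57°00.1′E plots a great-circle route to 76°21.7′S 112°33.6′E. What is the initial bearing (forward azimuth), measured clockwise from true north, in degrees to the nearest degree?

143°

With φ₁ = -1.1720, φ₂ = -1.3328, Δλ = 0.9697 rad, the forward-azimuth formula gives
θ = atan2( sin Δλ cos φ₂ , cos φ₁ sin φ₂ − sin φ₁ cos φ₂ cos Δλ ) = atan2(0.1945, -0.2545) = 142.62°.
So the initial bearing is 143°.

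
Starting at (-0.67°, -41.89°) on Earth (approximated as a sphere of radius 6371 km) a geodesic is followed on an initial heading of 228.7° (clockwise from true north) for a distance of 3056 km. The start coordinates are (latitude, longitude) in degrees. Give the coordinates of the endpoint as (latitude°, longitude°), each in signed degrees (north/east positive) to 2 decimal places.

Angular distance δ = d/R = 3056/6371 = 0.47967 rad; initial bearing θ = 3.9916 rad.
sin φ₂ = sin φ₁ cos δ + cos φ₁ sin δ cos θ = (-0.0117)(0.8871) + (0.9999)(0.4615)(-0.6600) = -0.3149, so φ₂ = -18.36°.
Δλ = atan2(sin θ sin δ cos φ₁, cos δ − sin φ₁ sin φ₂) = atan2(-0.3467, 0.8835) = -21.425°.
λ₂ = -41.890° − 21.425° = -63.32°.

-18.36°, -63.32°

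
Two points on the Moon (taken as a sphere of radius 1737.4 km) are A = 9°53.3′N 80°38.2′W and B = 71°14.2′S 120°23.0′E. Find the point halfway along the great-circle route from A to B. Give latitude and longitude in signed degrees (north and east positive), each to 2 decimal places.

The central angle between A and B is δ = 2.0470 rad.
With f = 0.5, the slerp weights are sin((1−f)δ)/sin δ = 0.9608 and sin(fδ)/sin δ = 0.9608.
Weighted sum of the unit vectors: (0.9608)·(0.1603,-0.9720,0.1717) + (0.9608)·(-0.1627,0.2775,-0.9469) = (-0.0023, -0.6673, -0.7448).
Converting back: φ = atan2(z, √(x²+y²)) = -48.14°, λ = atan2(y, x) = -90.20°.

-48.14°, -90.20°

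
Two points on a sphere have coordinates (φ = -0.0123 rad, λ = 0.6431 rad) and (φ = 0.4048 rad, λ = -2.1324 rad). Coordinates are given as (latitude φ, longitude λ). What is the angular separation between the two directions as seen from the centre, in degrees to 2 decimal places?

In radians: φ₁ = -0.0123, φ₂ = 0.4048, Δλ = -159.024° = -2.7755 rad.
cos c = sin φ₁ sin φ₂ + cos φ₁ cos φ₂ cos Δλ = (-0.0123)(0.3938) + (0.9999)(0.9192)(-0.9337) = -0.86305,
so c = arccos(-0.86305) = 2.61207 rad.
So the angular separation is 149.66°.

149.66°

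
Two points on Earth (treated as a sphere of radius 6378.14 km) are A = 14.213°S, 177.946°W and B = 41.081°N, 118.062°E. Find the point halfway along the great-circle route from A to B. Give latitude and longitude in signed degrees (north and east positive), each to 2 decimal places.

15.68°, 154.53°

The central angle between A and B is δ = 1.4110 rad.
With f = 0.5, the slerp weights are sin((1−f)δ)/sin δ = 0.6568 and sin(fδ)/sin δ = 0.6568.
Weighted sum of the unit vectors: (0.6568)·(-0.9688,-0.0347,-0.2455) + (0.6568)·(-0.3546,0.6652,0.6571) = (-0.8692, 0.4141, 0.2703).
Converting back: φ = atan2(z, √(x²+y²)) = 15.68°, λ = atan2(y, x) = 154.53°.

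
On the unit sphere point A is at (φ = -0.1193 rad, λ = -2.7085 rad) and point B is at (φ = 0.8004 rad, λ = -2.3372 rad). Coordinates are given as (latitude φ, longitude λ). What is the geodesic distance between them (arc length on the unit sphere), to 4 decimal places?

0.9777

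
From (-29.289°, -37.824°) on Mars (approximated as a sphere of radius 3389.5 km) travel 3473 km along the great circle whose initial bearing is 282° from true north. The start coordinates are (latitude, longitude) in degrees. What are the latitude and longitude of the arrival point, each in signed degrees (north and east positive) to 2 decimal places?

-5.69°, -94.96°

Angular distance δ = d/R = 3473/3389.5 = 1.02463 rad; initial bearing θ = 4.9218 rad.
sin φ₂ = sin φ₁ cos δ + cos φ₁ sin δ cos θ = (-0.4892)(0.5194) + (0.8722)(0.8545)(0.2079) = -0.0992, so φ₂ = -5.69°.
Δλ = atan2(sin θ sin δ cos φ₁, cos δ − sin φ₁ sin φ₂) = atan2(-0.7290, 0.4709) = -57.139°.
λ₂ = -37.824° − 57.139° = -94.96°.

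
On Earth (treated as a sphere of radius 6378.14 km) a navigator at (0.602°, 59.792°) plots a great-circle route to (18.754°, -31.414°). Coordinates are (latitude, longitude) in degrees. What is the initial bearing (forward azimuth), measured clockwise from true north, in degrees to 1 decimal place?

Δλ = -91.206° = -1.5918 rad.
y = sin Δλ · cos φ₂ = (-0.9998)(0.9469) = -0.9467
x = cos φ₁ sin φ₂ − sin φ₁ cos φ₂ cos Δλ = (0.9999)(0.3215) − (0.0105)(0.9469)(-0.0210) = 0.3217
θ = atan2(y, x) = -71.23°; adding 360° gives 288.8°.

288.8°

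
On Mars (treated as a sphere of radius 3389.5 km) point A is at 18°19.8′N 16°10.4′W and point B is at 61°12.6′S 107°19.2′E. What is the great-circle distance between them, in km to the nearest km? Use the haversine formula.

7209 km

Let φ₁ = 0.3199 rad, φ₂ = -1.0683 rad, and Δλ = 2.1554 rad.
Haversine: a = sin²(Δφ/2) + cos φ₁ cos φ₂ sin²(Δλ/2) = 0.4092 + (0.9493)(0.4816)(0.7759) = 0.76395.
Central angle c = 2·arcsin(√a) = 2.12692 rad.
Distance = R·c = 3389.5 × 2.1269 ≈ 7209 km.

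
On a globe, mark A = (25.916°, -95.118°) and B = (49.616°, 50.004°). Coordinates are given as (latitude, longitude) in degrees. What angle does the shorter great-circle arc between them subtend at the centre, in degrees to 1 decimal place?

98.3°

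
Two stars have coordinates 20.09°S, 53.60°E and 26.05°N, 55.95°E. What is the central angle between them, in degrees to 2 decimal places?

Let φ₁ = -0.3506 rad, φ₂ = 0.4547 rad, and Δλ = 0.0410 rad.
Haversine: a = sin²(Δφ/2) + cos φ₁ cos φ₂ sin²(Δλ/2) = 0.1536 + (0.9392)(0.8984)(0.0004) = 0.15391.
Central angle c = 2·arcsin(√a) = 0.80628 rad.
So the angular separation is 46.20°.

46.20°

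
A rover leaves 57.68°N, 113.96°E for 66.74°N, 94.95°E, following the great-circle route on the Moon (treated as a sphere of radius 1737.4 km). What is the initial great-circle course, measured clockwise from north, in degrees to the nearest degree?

Δλ = -19.010° = -0.3318 rad.
y = sin Δλ · cos φ₂ = (-0.3257)(0.3949) = -0.1286
x = cos φ₁ sin φ₂ − sin φ₁ cos φ₂ cos Δλ = (0.5346)(0.9187) − (0.8451)(0.3949)(0.9455) = 0.1757
θ = atan2(y, x) = -36.21°; adding 360° gives 324°.

324°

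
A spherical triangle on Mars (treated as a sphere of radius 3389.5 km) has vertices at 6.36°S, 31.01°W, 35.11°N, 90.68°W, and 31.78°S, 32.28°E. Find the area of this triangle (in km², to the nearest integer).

2675958 km²

Side lengths (central angles): a = 2.3203, b = 1.1173, c = 1.2166 rad; semiperimeter s = 2.3271.
By l'Huilier's theorem, tan(E/4) = √[tan(s/2) tan((s−a)/2) tan((s−b)/2) tan((s−c)/2)], giving spherical excess E = 0.2329 rad.
Area = E·R² = 0.2329 × (3389.5)² ≈ 2675958 km².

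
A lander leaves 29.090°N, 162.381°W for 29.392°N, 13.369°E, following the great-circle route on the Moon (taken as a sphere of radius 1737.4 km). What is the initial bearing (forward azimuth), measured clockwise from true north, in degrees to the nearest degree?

4°

With φ₁ = 0.5077, φ₂ = 0.5130, Δλ = 3.0674 rad, the forward-azimuth formula gives
θ = atan2( sin Δλ cos φ₂ , cos φ₁ sin φ₂ − sin φ₁ cos φ₂ cos Δλ ) = atan2(0.0646, 0.8513) = 4.34°.
So the initial bearing is 4°.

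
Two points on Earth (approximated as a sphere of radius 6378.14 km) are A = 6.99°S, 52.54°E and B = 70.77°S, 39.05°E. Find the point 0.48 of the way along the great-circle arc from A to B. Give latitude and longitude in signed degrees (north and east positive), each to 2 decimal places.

The central angle between A and B is δ = 1.1232 rad.
With f = 0.48, the slerp weights are sin((1−f)δ)/sin δ = 0.6117 and sin(fδ)/sin δ = 0.5695.
Weighted sum of the unit vectors: (0.6117)·(0.6037,0.7879,-0.1217) + (0.5695)·(0.2558,0.2075,-0.9442) = (0.5149, 0.6001, -0.6122).
Converting back: φ = atan2(z, √(x²+y²)) = -37.75°, λ = atan2(y, x) = 49.37°.

-37.75°, 49.37°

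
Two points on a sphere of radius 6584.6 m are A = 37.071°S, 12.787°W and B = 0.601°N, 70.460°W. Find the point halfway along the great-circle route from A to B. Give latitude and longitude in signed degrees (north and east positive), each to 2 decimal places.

-20.58°, -45.16°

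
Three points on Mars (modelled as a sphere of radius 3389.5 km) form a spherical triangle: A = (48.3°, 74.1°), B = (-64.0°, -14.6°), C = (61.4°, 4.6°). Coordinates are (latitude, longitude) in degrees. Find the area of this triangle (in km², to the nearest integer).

Side lengths (central angles): a = 2.2030, b = 0.6966, c = 2.2976 rad; semiperimeter s = 2.5986.
By l'Huilier's theorem, tan(E/4) = √[tan(s/2) tan((s−a)/2) tan((s−b)/2) tan((s−c)/2)], giving spherical excess E = 1.4914 rad.
Area = E·R² = 1.4914 × (3389.5)² ≈ 17133716 km².

17133716 km²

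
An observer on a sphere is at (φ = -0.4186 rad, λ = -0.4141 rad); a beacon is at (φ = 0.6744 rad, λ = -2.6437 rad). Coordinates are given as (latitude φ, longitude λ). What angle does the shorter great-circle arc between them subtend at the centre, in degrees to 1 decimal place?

In radians: φ₁ = -0.4186, φ₂ = 0.6744, Δλ = -127.747° = -2.2296 rad.
cos c = sin φ₁ sin φ₂ + cos φ₁ cos φ₂ cos Δλ = (-0.4065)(0.6244) + (0.9137)(0.7811)(-0.6122) = -0.69069,
so c = arccos(-0.69069) = 2.33324 rad.
So the angular separation is 133.7°.

133.7°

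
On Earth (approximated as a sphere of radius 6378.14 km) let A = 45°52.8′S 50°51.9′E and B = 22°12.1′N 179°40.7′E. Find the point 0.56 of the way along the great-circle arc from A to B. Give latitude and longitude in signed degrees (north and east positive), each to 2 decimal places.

-19.58°, 138.07°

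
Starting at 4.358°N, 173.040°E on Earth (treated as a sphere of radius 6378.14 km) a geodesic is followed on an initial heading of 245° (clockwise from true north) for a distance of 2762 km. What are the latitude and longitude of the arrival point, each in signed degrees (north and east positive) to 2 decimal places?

-6.19°, 150.55°

Angular distance δ = d/R = 2762/6378.14 = 0.43304 rad; initial bearing θ = 4.2761 rad.
sin φ₂ = sin φ₁ cos δ + cos φ₁ sin δ cos θ = (0.0760)(0.9077) + (0.9971)(0.4196)(-0.4226) = -0.1079, so φ₂ = -6.19°.
Δλ = atan2(sin θ sin δ cos φ₁, cos δ − sin φ₁ sin φ₂) = atan2(-0.3792, 0.9159) = -22.492°.
λ₂ = 173.040° − 22.492° = 150.55°.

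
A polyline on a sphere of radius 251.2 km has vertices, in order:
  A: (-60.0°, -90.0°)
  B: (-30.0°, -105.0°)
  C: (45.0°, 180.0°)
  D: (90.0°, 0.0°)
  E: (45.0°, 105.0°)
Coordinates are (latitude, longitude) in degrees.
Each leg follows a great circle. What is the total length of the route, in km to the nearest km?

Leg A→B: central angle 0.5524 rad, distance 138.8 km.
Leg B→C: central angle 1.7671 rad, distance 443.9 km.
Leg C→D: central angle 0.7854 rad, distance 197.3 km.
Leg D→E: central angle 0.7854 rad, distance 197.3 km.
Total: 138.8 + 443.9 + 197.3 + 197.3 ≈ 977 km.

977 km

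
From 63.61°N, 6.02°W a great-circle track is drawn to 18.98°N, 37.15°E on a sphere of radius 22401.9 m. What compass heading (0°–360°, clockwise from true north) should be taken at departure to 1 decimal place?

126.2°

With φ₁ = 1.1102, φ₂ = 0.3313, Δλ = 0.7535 rad, the forward-azimuth formula gives
θ = atan2( sin Δλ cos φ₂ , cos φ₁ sin φ₂ − sin φ₁ cos φ₂ cos Δλ ) = atan2(0.6470, -0.4732) = 126.18°.
So the initial bearing is 126.2°.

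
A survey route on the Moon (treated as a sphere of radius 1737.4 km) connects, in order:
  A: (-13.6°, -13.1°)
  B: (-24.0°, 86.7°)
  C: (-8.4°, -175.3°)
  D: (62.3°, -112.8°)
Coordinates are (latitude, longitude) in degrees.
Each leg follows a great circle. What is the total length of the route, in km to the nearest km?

8255 km

Leg A→B: central angle 1.6263 rad, distance 2825.6 km.
Leg B→C: central angle 1.6372 rad, distance 2844.5 km.
Leg C→D: central angle 1.4877 rad, distance 2584.7 km.
Total: 2825.6 + 2844.5 + 2584.7 ≈ 8255 km.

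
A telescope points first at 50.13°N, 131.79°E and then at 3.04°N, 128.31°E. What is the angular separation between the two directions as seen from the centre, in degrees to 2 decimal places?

In radians: φ₁ = 0.8749, φ₂ = 0.0531, Δλ = -3.480° = -0.0607 rad.
cos c = sin φ₁ sin φ₂ + cos φ₁ cos φ₂ cos Δλ = (0.7675)(0.0530) + (0.6410)(0.9986)(0.9982) = 0.67967,
so c = arccos(0.67967) = 0.82349 rad.
So the angular separation is 47.18°.

47.18°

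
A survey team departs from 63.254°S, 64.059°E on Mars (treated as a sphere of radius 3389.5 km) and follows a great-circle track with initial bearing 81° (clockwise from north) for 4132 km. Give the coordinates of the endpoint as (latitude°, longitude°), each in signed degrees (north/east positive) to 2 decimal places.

-13.98°, 136.91°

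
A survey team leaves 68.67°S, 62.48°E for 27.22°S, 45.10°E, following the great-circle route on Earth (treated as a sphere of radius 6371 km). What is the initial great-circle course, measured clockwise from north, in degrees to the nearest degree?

Δλ = -17.380° = -0.3033 rad.
y = sin Δλ · cos φ₂ = (-0.2987)(0.8893) = -0.2656
x = cos φ₁ sin φ₂ − sin φ₁ cos φ₂ cos Δλ = (0.3637)(-0.4574) − (-0.9315)(0.8893)(0.9543) = 0.6241
θ = atan2(y, x) = -23.05°; adding 360° gives 337°.

337°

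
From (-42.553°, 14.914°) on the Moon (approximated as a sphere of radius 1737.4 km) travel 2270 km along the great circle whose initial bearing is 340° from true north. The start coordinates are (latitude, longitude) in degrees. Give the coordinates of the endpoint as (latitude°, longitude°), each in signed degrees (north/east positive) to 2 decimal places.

Angular distance δ = d/R = 2270/1737.4 = 1.30655 rad; initial bearing θ = 5.9341 rad.
sin φ₂ = sin φ₁ cos δ + cos φ₁ sin δ cos θ = (-0.6763)(0.2612) + (0.7367)(0.9653)(0.9397) = 0.4916, so φ₂ = 29.44°.
Δλ = atan2(sin θ sin δ cos φ₁, cos δ − sin φ₁ sin φ₂) = atan2(-0.2432, 0.5936) = -22.279°.
λ₂ = 14.914° − 22.279° = -7.36°.

29.44°, -7.36°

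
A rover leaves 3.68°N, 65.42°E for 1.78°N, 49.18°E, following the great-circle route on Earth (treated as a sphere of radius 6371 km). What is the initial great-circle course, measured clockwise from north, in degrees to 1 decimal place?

263.8°

With φ₁ = 0.0642, φ₂ = 0.0311, Δλ = -0.2834 rad, the forward-azimuth formula gives
θ = atan2( sin Δλ cos φ₂ , cos φ₁ sin φ₂ − sin φ₁ cos φ₂ cos Δλ ) = atan2(-0.2795, -0.0306) = -96.25°.
Adding 360° brings this into [0°, 360°): 263.8°.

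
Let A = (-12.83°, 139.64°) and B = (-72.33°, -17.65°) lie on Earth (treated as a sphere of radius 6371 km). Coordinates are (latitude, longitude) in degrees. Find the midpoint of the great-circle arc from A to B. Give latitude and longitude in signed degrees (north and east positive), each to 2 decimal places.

-59.04°, 130.07°

The central angle between A and B is δ = 1.6323 rad.
With f = 0.5, the slerp weights are sin((1−f)δ)/sin δ = 0.7299 and sin(fδ)/sin δ = 0.7299.
Weighted sum of the unit vectors: (0.7299)·(-0.7430,0.6314,-0.2221) + (0.7299)·(0.2892,-0.0920,-0.9528) = (-0.3312, 0.3937, -0.8575).
Converting back: φ = atan2(z, √(x²+y²)) = -59.04°, λ = atan2(y, x) = 130.07°.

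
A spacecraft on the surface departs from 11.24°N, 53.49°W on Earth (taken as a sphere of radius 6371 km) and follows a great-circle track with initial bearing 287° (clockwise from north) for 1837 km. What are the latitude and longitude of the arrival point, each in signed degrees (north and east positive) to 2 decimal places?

Angular distance δ = d/R = 1837/6371 = 0.28834 rad; initial bearing θ = 5.0091 rad.
sin φ₂ = sin φ₁ cos δ + cos φ₁ sin δ cos θ = (0.1949)(0.9587) + (0.9808)(0.2844)(0.2924) = 0.2684, so φ₂ = 15.57°.
Δλ = atan2(sin θ sin δ cos φ₁, cos δ − sin φ₁ sin φ₂) = atan2(-0.2667, 0.9064) = -16.397°.
λ₂ = -53.490° − 16.397° = -69.89°.

15.57°, -69.89°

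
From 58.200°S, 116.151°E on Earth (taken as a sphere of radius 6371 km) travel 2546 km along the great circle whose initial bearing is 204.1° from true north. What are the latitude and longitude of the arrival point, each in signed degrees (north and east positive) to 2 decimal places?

-75.95°, 75.28°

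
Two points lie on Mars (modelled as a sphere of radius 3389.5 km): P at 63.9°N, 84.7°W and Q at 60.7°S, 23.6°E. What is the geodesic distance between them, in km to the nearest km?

8773 km

With latitudes φ₁ = 63.900°, φ₂ = -60.700° and longitude difference Δλ = 108.300°:
Haversine: a = sin²(Δφ/2) + cos φ₁ cos φ₂ sin²(Δλ/2) = 0.7839 + (0.4399)(0.4894)(0.6570) = 0.92537.
Central angle c = 2·arcsin(√a) = 2.58820 rad.
Distance = R·c = 3389.5 × 2.5882 ≈ 8773 km.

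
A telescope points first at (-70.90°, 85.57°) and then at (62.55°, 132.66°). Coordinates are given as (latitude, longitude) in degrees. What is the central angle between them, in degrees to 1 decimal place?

137.4°

Let φ₁ = -1.2374 rad, φ₂ = 1.0917 rad, and Δλ = 0.8219 rad.
cos c = sin φ₁ sin φ₂ + cos φ₁ cos φ₂ cos Δλ = (-0.9449)(0.8874) + (0.3272)(0.4610)(0.6808) = -0.73586,
so c = arccos(-0.73586) = 2.39773 rad.
So the angular separation is 137.4°.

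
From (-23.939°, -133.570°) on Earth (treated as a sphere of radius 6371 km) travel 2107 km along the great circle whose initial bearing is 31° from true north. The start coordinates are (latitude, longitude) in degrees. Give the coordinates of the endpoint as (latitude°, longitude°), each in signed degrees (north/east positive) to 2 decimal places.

Angular distance δ = d/R = 2107/6371 = 0.33072 rad; initial bearing θ = 0.5411 rad.
sin φ₂ = sin φ₁ cos δ + cos φ₁ sin δ cos θ = (-0.4058)(0.9458) + (0.9140)(0.3247)(0.8572) = -0.1294, so φ₂ = -7.43°.
Δλ = atan2(sin θ sin δ cos φ₁, cos δ − sin φ₁ sin φ₂) = atan2(0.1529, 0.8933) = 9.710°.
λ₂ = -133.570° + 9.710° = -123.86°.

-7.43°, -123.86°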